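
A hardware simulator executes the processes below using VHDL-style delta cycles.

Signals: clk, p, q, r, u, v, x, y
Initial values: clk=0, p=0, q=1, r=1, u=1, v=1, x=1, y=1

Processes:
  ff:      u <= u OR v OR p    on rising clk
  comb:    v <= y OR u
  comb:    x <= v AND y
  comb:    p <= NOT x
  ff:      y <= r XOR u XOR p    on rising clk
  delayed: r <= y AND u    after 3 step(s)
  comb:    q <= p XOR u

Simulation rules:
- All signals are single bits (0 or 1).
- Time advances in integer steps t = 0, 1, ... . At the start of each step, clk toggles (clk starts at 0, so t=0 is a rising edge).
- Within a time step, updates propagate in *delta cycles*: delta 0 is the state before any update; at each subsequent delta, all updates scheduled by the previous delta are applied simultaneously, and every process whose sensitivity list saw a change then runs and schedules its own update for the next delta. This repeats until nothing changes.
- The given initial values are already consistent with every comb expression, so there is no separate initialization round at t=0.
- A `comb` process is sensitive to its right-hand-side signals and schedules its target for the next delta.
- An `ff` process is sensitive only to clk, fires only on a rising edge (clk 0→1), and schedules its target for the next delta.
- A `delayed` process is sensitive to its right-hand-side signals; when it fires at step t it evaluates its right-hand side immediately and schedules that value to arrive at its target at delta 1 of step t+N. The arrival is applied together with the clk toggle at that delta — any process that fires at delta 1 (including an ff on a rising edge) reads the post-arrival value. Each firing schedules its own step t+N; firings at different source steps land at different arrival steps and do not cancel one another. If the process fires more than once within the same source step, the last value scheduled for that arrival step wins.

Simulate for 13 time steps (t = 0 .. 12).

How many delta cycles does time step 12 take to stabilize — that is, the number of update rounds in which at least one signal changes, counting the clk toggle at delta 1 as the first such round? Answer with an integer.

t0.Δ0 clk=0 u=1 y=1 q=1 v=1 p=0 r=1 x=1
t0.Δ1 clk=1 u=1 y=1 q=1 v=1 p=0 r=1 x=1
t0.Δ2 clk=1 u=1 y=0 q=1 v=1 p=0 r=1 x=1
t0.Δ3 clk=1 u=1 y=0 q=1 v=1 p=0 r=1 x=0
t0.Δ4 clk=1 u=1 y=0 q=1 v=1 p=1 r=1 x=0
t0.Δ5 clk=1 u=1 y=0 q=0 v=1 p=1 r=1 x=0
t1.Δ0 clk=1 u=1 y=0 q=0 v=1 p=1 r=1 x=0
t1.Δ1 clk=0 u=1 y=0 q=0 v=1 p=1 r=1 x=0
t2.Δ0 clk=0 u=1 y=0 q=0 v=1 p=1 r=1 x=0
t2.Δ1 clk=1 u=1 y=0 q=0 v=1 p=1 r=1 x=0
t2.Δ2 clk=1 u=1 y=1 q=0 v=1 p=1 r=1 x=0
t2.Δ3 clk=1 u=1 y=1 q=0 v=1 p=1 r=1 x=1
t2.Δ4 clk=1 u=1 y=1 q=0 v=1 p=0 r=1 x=1
t2.Δ5 clk=1 u=1 y=1 q=1 v=1 p=0 r=1 x=1
t3.Δ0 clk=1 u=1 y=1 q=1 v=1 p=0 r=1 x=1
t3.Δ1 clk=0 u=1 y=1 q=1 v=1 p=0 r=0 x=1
t4.Δ0 clk=0 u=1 y=1 q=1 v=1 p=0 r=0 x=1
t4.Δ1 clk=1 u=1 y=1 q=1 v=1 p=0 r=0 x=1
t5.Δ0 clk=1 u=1 y=1 q=1 v=1 p=0 r=0 x=1
t5.Δ1 clk=0 u=1 y=1 q=1 v=1 p=0 r=1 x=1
t6.Δ0 clk=0 u=1 y=1 q=1 v=1 p=0 r=1 x=1
t6.Δ1 clk=1 u=1 y=1 q=1 v=1 p=0 r=1 x=1
t6.Δ2 clk=1 u=1 y=0 q=1 v=1 p=0 r=1 x=1
t6.Δ3 clk=1 u=1 y=0 q=1 v=1 p=0 r=1 x=0
t6.Δ4 clk=1 u=1 y=0 q=1 v=1 p=1 r=1 x=0
t6.Δ5 clk=1 u=1 y=0 q=0 v=1 p=1 r=1 x=0
t7.Δ0 clk=1 u=1 y=0 q=0 v=1 p=1 r=1 x=0
t7.Δ1 clk=0 u=1 y=0 q=0 v=1 p=1 r=1 x=0
t8.Δ0 clk=0 u=1 y=0 q=0 v=1 p=1 r=1 x=0
t8.Δ1 clk=1 u=1 y=0 q=0 v=1 p=1 r=1 x=0
t8.Δ2 clk=1 u=1 y=1 q=0 v=1 p=1 r=1 x=0
t8.Δ3 clk=1 u=1 y=1 q=0 v=1 p=1 r=1 x=1
t8.Δ4 clk=1 u=1 y=1 q=0 v=1 p=0 r=1 x=1
t8.Δ5 clk=1 u=1 y=1 q=1 v=1 p=0 r=1 x=1
t9.Δ0 clk=1 u=1 y=1 q=1 v=1 p=0 r=1 x=1
t9.Δ1 clk=0 u=1 y=1 q=1 v=1 p=0 r=0 x=1
t10.Δ0 clk=0 u=1 y=1 q=1 v=1 p=0 r=0 x=1
t10.Δ1 clk=1 u=1 y=1 q=1 v=1 p=0 r=0 x=1
t11.Δ0 clk=1 u=1 y=1 q=1 v=1 p=0 r=0 x=1
t11.Δ1 clk=0 u=1 y=1 q=1 v=1 p=0 r=1 x=1
t12.Δ0 clk=0 u=1 y=1 q=1 v=1 p=0 r=1 x=1
t12.Δ1 clk=1 u=1 y=1 q=1 v=1 p=0 r=1 x=1
t12.Δ2 clk=1 u=1 y=0 q=1 v=1 p=0 r=1 x=1
t12.Δ3 clk=1 u=1 y=0 q=1 v=1 p=0 r=1 x=0
t12.Δ4 clk=1 u=1 y=0 q=1 v=1 p=1 r=1 x=0
t12.Δ5 clk=1 u=1 y=0 q=0 v=1 p=1 r=1 x=0

5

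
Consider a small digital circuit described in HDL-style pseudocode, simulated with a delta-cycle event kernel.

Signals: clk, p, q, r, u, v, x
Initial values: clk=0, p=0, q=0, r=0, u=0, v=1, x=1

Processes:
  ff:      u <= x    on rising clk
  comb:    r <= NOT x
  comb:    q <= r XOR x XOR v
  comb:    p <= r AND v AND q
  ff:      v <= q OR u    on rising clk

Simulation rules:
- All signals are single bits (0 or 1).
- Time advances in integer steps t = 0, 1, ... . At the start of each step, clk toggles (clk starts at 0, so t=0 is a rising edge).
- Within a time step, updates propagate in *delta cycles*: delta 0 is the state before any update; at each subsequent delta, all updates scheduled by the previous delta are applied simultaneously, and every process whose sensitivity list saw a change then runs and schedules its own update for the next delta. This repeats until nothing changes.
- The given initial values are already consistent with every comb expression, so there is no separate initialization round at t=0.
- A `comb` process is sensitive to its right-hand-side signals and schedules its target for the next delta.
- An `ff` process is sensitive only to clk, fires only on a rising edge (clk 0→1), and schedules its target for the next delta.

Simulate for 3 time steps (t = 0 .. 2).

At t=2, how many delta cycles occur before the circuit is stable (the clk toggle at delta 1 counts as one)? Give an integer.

3

t=0 Δ0: r=0 p=0 clk=0 q=0 v=1 u=0 x=1
  Δ1: clk:0→1
  Δ2: v:1→0, u:0→1
  Δ3: q:0→1
  (3Δ to stable)
t=1 Δ0: r=0 p=0 clk=1 q=1 v=0 u=1 x=1
  Δ1: clk:1→0
  (1Δ to stable)
t=2 Δ0: r=0 p=0 clk=0 q=1 v=0 u=1 x=1
  Δ1: clk:0→1
  Δ2: v:0→1
  Δ3: q:1→0
  (3Δ to stable)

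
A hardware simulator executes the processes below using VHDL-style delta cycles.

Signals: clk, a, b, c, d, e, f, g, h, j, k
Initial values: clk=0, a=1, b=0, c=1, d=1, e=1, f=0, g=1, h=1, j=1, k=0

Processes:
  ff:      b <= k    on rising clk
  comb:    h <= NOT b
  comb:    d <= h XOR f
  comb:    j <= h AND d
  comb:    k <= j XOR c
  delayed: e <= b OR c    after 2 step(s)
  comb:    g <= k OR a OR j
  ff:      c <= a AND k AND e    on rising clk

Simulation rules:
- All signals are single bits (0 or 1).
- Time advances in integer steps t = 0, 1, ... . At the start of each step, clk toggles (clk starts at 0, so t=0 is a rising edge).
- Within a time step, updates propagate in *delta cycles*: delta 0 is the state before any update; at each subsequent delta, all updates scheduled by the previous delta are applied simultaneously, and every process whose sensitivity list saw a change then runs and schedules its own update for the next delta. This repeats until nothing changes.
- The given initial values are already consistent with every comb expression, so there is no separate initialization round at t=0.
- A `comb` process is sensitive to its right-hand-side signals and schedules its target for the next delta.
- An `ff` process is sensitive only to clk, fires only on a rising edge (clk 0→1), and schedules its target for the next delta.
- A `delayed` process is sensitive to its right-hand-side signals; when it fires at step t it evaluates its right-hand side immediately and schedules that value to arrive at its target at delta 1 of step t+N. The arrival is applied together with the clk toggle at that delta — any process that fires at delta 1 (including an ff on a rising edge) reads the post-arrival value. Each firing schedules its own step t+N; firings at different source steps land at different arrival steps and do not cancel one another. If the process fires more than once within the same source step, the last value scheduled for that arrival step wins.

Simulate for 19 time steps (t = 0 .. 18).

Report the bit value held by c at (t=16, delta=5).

t=0 Δ0: g=1 clk=0 e=1 d=1 a=1 h=1 k=0 c=1 f=0 j=1 b=0
  Δ1: clk:0→1
  Δ2: c:1→0
  Δ3: k:0→1
  (3Δ to stable)
t=1 Δ0: g=1 clk=1 e=1 d=1 a=1 h=1 k=1 c=0 f=0 j=1 b=0
  Δ1: clk:1→0
  (1Δ to stable)
t=2 Δ0: g=1 clk=0 e=1 d=1 a=1 h=1 k=1 c=0 f=0 j=1 b=0
  Δ1: clk:0→1, e:1→0
  Δ2: b:0→1
  Δ3: h:1→0
  Δ4: d:1→0, j:1→0
  Δ5: k:1→0
  (5Δ to stable)
t=3 Δ0: g=1 clk=1 e=0 d=0 a=1 h=0 k=0 c=0 f=0 j=0 b=1
  Δ1: clk:1→0
  (1Δ to stable)
t=4 Δ0: g=1 clk=0 e=0 d=0 a=1 h=0 k=0 c=0 f=0 j=0 b=1
  Δ1: clk:0→1, e:0→1
  Δ2: b:1→0
  Δ3: h:0→1
  Δ4: d:0→1
  Δ5: j:0→1
  Δ6: k:0→1
  (6Δ to stable)
t=5 Δ0: g=1 clk=1 e=1 d=1 a=1 h=1 k=1 c=0 f=0 j=1 b=0
  Δ1: clk:1→0
  (1Δ to stable)
t=6 Δ0: g=1 clk=0 e=1 d=1 a=1 h=1 k=1 c=0 f=0 j=1 b=0
  Δ1: clk:0→1, e:1→0
  Δ2: b:0→1
  Δ3: h:1→0
  Δ4: d:1→0, j:1→0
  Δ5: k:1→0
  (5Δ to stable)
t=7 Δ0: g=1 clk=1 e=0 d=0 a=1 h=0 k=0 c=0 f=0 j=0 b=1
  Δ1: clk:1→0
  (1Δ to stable)
t=8 Δ0: g=1 clk=0 e=0 d=0 a=1 h=0 k=0 c=0 f=0 j=0 b=1
  Δ1: clk:0→1, e:0→1
  Δ2: b:1→0
  Δ3: h:0→1
  Δ4: d:0→1
  Δ5: j:0→1
  Δ6: k:0→1
  (6Δ to stable)
t=9 Δ0: g=1 clk=1 e=1 d=1 a=1 h=1 k=1 c=0 f=0 j=1 b=0
  Δ1: clk:1→0
  (1Δ to stable)
t=10 Δ0: g=1 clk=0 e=1 d=1 a=1 h=1 k=1 c=0 f=0 j=1 b=0
  Δ1: clk:0→1, e:1→0
  Δ2: b:0→1
  Δ3: h:1→0
  Δ4: d:1→0, j:1→0
  Δ5: k:1→0
  (5Δ to stable)
t=11 Δ0: g=1 clk=1 e=0 d=0 a=1 h=0 k=0 c=0 f=0 j=0 b=1
  Δ1: clk:1→0
  (1Δ to stable)
t=12 Δ0: g=1 clk=0 e=0 d=0 a=1 h=0 k=0 c=0 f=0 j=0 b=1
  Δ1: clk:0→1, e:0→1
  Δ2: b:1→0
  Δ3: h:0→1
  Δ4: d:0→1
  Δ5: j:0→1
  Δ6: k:0→1
  (6Δ to stable)
t=13 Δ0: g=1 clk=1 e=1 d=1 a=1 h=1 k=1 c=0 f=0 j=1 b=0
  Δ1: clk:1→0
  (1Δ to stable)
t=14 Δ0: g=1 clk=0 e=1 d=1 a=1 h=1 k=1 c=0 f=0 j=1 b=0
  Δ1: clk:0→1, e:1→0
  Δ2: b:0→1
  Δ3: h:1→0
  Δ4: d:1→0, j:1→0
  Δ5: k:1→0
  (5Δ to stable)
t=15 Δ0: g=1 clk=1 e=0 d=0 a=1 h=0 k=0 c=0 f=0 j=0 b=1
  Δ1: clk:1→0
  (1Δ to stable)
t=16 Δ0: g=1 clk=0 e=0 d=0 a=1 h=0 k=0 c=0 f=0 j=0 b=1
  Δ1: clk:0→1, e:0→1
  Δ2: b:1→0
  Δ3: h:0→1
  Δ4: d:0→1
  Δ5: j:0→1
  Δ6: k:0→1
  (6Δ to stable)
t=17 Δ0: g=1 clk=1 e=1 d=1 a=1 h=1 k=1 c=0 f=0 j=1 b=0
  Δ1: clk:1→0
  (1Δ to stable)
t=18 Δ0: g=1 clk=0 e=1 d=1 a=1 h=1 k=1 c=0 f=0 j=1 b=0
  Δ1: clk:0→1, e:1→0
  Δ2: b:0→1
  Δ3: h:1→0
  Δ4: d:1→0, j:1→0
  Δ5: k:1→0
  (5Δ to stable)

0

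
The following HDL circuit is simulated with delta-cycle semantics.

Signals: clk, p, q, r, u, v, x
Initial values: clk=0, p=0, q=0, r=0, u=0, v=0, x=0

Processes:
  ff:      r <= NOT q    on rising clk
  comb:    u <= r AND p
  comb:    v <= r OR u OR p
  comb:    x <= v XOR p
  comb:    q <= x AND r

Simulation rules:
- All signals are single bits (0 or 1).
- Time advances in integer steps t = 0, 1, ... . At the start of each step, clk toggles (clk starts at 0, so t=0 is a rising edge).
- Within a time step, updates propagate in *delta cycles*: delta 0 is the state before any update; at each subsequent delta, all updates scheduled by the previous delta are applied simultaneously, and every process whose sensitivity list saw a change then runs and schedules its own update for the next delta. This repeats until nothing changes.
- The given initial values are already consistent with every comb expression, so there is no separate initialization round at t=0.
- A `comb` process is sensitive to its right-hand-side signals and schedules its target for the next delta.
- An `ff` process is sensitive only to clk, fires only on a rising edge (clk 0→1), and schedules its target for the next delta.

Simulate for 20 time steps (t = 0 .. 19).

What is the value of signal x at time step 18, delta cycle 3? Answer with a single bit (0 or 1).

1

t0.Δ0 clk=0 r=0 u=0 x=0 p=0 q=0 v=0
t0.Δ1 clk=1 r=0 u=0 x=0 p=0 q=0 v=0
t0.Δ2 clk=1 r=1 u=0 x=0 p=0 q=0 v=0
t0.Δ3 clk=1 r=1 u=0 x=0 p=0 q=0 v=1
t0.Δ4 clk=1 r=1 u=0 x=1 p=0 q=0 v=1
t0.Δ5 clk=1 r=1 u=0 x=1 p=0 q=1 v=1
t1.Δ0 clk=1 r=1 u=0 x=1 p=0 q=1 v=1
t1.Δ1 clk=0 r=1 u=0 x=1 p=0 q=1 v=1
t2.Δ0 clk=0 r=1 u=0 x=1 p=0 q=1 v=1
t2.Δ1 clk=1 r=1 u=0 x=1 p=0 q=1 v=1
t2.Δ2 clk=1 r=0 u=0 x=1 p=0 q=1 v=1
t2.Δ3 clk=1 r=0 u=0 x=1 p=0 q=0 v=0
t2.Δ4 clk=1 r=0 u=0 x=0 p=0 q=0 v=0
t3.Δ0 clk=1 r=0 u=0 x=0 p=0 q=0 v=0
t3.Δ1 clk=0 r=0 u=0 x=0 p=0 q=0 v=0
t4.Δ0 clk=0 r=0 u=0 x=0 p=0 q=0 v=0
t4.Δ1 clk=1 r=0 u=0 x=0 p=0 q=0 v=0
t4.Δ2 clk=1 r=1 u=0 x=0 p=0 q=0 v=0
t4.Δ3 clk=1 r=1 u=0 x=0 p=0 q=0 v=1
t4.Δ4 clk=1 r=1 u=0 x=1 p=0 q=0 v=1
t4.Δ5 clk=1 r=1 u=0 x=1 p=0 q=1 v=1
t5.Δ0 clk=1 r=1 u=0 x=1 p=0 q=1 v=1
t5.Δ1 clk=0 r=1 u=0 x=1 p=0 q=1 v=1
t6.Δ0 clk=0 r=1 u=0 x=1 p=0 q=1 v=1
t6.Δ1 clk=1 r=1 u=0 x=1 p=0 q=1 v=1
t6.Δ2 clk=1 r=0 u=0 x=1 p=0 q=1 v=1
t6.Δ3 clk=1 r=0 u=0 x=1 p=0 q=0 v=0
t6.Δ4 clk=1 r=0 u=0 x=0 p=0 q=0 v=0
t7.Δ0 clk=1 r=0 u=0 x=0 p=0 q=0 v=0
t7.Δ1 clk=0 r=0 u=0 x=0 p=0 q=0 v=0
t8.Δ0 clk=0 r=0 u=0 x=0 p=0 q=0 v=0
t8.Δ1 clk=1 r=0 u=0 x=0 p=0 q=0 v=0
t8.Δ2 clk=1 r=1 u=0 x=0 p=0 q=0 v=0
t8.Δ3 clk=1 r=1 u=0 x=0 p=0 q=0 v=1
t8.Δ4 clk=1 r=1 u=0 x=1 p=0 q=0 v=1
t8.Δ5 clk=1 r=1 u=0 x=1 p=0 q=1 v=1
t9.Δ0 clk=1 r=1 u=0 x=1 p=0 q=1 v=1
t9.Δ1 clk=0 r=1 u=0 x=1 p=0 q=1 v=1
t10.Δ0 clk=0 r=1 u=0 x=1 p=0 q=1 v=1
t10.Δ1 clk=1 r=1 u=0 x=1 p=0 q=1 v=1
t10.Δ2 clk=1 r=0 u=0 x=1 p=0 q=1 v=1
t10.Δ3 clk=1 r=0 u=0 x=1 p=0 q=0 v=0
t10.Δ4 clk=1 r=0 u=0 x=0 p=0 q=0 v=0
t11.Δ0 clk=1 r=0 u=0 x=0 p=0 q=0 v=0
t11.Δ1 clk=0 r=0 u=0 x=0 p=0 q=0 v=0
t12.Δ0 clk=0 r=0 u=0 x=0 p=0 q=0 v=0
t12.Δ1 clk=1 r=0 u=0 x=0 p=0 q=0 v=0
t12.Δ2 clk=1 r=1 u=0 x=0 p=0 q=0 v=0
t12.Δ3 clk=1 r=1 u=0 x=0 p=0 q=0 v=1
t12.Δ4 clk=1 r=1 u=0 x=1 p=0 q=0 v=1
t12.Δ5 clk=1 r=1 u=0 x=1 p=0 q=1 v=1
t13.Δ0 clk=1 r=1 u=0 x=1 p=0 q=1 v=1
t13.Δ1 clk=0 r=1 u=0 x=1 p=0 q=1 v=1
t14.Δ0 clk=0 r=1 u=0 x=1 p=0 q=1 v=1
t14.Δ1 clk=1 r=1 u=0 x=1 p=0 q=1 v=1
t14.Δ2 clk=1 r=0 u=0 x=1 p=0 q=1 v=1
t14.Δ3 clk=1 r=0 u=0 x=1 p=0 q=0 v=0
t14.Δ4 clk=1 r=0 u=0 x=0 p=0 q=0 v=0
t15.Δ0 clk=1 r=0 u=0 x=0 p=0 q=0 v=0
t15.Δ1 clk=0 r=0 u=0 x=0 p=0 q=0 v=0
t16.Δ0 clk=0 r=0 u=0 x=0 p=0 q=0 v=0
t16.Δ1 clk=1 r=0 u=0 x=0 p=0 q=0 v=0
t16.Δ2 clk=1 r=1 u=0 x=0 p=0 q=0 v=0
t16.Δ3 clk=1 r=1 u=0 x=0 p=0 q=0 v=1
t16.Δ4 clk=1 r=1 u=0 x=1 p=0 q=0 v=1
t16.Δ5 clk=1 r=1 u=0 x=1 p=0 q=1 v=1
t17.Δ0 clk=1 r=1 u=0 x=1 p=0 q=1 v=1
t17.Δ1 clk=0 r=1 u=0 x=1 p=0 q=1 v=1
t18.Δ0 clk=0 r=1 u=0 x=1 p=0 q=1 v=1
t18.Δ1 clk=1 r=1 u=0 x=1 p=0 q=1 v=1
t18.Δ2 clk=1 r=0 u=0 x=1 p=0 q=1 v=1
t18.Δ3 clk=1 r=0 u=0 x=1 p=0 q=0 v=0
t18.Δ4 clk=1 r=0 u=0 x=0 p=0 q=0 v=0
t19.Δ0 clk=1 r=0 u=0 x=0 p=0 q=0 v=0
t19.Δ1 clk=0 r=0 u=0 x=0 p=0 q=0 v=0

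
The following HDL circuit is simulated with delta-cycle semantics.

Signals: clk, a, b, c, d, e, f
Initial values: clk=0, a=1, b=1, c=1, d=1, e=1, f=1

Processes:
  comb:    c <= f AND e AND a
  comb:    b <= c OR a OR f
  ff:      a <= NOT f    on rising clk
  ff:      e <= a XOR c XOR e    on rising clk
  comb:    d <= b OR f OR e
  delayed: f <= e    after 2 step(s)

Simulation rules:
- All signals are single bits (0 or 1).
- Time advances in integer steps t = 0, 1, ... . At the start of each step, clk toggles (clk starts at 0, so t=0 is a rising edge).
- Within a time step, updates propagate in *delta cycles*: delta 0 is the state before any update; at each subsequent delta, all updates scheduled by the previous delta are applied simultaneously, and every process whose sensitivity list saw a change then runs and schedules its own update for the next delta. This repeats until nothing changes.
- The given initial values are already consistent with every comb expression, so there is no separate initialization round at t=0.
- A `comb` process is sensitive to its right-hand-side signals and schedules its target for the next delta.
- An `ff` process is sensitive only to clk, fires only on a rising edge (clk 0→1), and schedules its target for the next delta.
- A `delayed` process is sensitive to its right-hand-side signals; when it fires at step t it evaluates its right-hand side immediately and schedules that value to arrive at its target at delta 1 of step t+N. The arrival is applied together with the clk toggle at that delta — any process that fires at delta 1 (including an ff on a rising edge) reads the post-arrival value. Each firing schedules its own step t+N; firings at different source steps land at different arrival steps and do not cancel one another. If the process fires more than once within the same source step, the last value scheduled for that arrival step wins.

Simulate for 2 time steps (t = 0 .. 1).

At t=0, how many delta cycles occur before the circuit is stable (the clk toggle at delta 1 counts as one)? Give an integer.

[bits: a,b,c,clk,e,f,d]
t=0: Δ0=1110111 Δ1=1111111 Δ2=0111111 Δ3=0101111 | 3Δ
t=1: Δ0=0101111 Δ1=0100111 | 1Δ

3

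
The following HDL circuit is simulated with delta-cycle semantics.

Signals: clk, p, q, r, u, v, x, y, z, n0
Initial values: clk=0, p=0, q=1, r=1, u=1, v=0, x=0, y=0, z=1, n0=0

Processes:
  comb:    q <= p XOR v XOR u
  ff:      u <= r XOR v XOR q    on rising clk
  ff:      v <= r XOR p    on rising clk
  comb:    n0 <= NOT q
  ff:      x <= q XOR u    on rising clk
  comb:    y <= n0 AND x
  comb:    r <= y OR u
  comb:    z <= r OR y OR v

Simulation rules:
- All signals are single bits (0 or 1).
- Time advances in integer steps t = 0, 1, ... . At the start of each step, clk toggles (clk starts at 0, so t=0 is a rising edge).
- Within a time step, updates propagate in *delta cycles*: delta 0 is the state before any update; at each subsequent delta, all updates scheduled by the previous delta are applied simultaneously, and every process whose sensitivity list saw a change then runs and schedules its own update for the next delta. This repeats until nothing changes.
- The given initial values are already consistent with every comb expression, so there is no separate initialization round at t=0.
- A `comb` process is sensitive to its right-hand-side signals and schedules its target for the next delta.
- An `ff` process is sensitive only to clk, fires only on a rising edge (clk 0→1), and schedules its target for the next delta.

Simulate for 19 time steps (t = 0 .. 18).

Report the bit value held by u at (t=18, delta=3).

0

t0.Δ0 p=0 z=1 clk=0 n0=0 q=1 u=1 v=0 y=0 r=1 x=0
t0.Δ1 p=0 z=1 clk=1 n0=0 q=1 u=1 v=0 y=0 r=1 x=0
t0.Δ2 p=0 z=1 clk=1 n0=0 q=1 u=0 v=1 y=0 r=1 x=0
t0.Δ3 p=0 z=1 clk=1 n0=0 q=1 u=0 v=1 y=0 r=0 x=0
t1.Δ0 p=0 z=1 clk=1 n0=0 q=1 u=0 v=1 y=0 r=0 x=0
t1.Δ1 p=0 z=1 clk=0 n0=0 q=1 u=0 v=1 y=0 r=0 x=0
t2.Δ0 p=0 z=1 clk=0 n0=0 q=1 u=0 v=1 y=0 r=0 x=0
t2.Δ1 p=0 z=1 clk=1 n0=0 q=1 u=0 v=1 y=0 r=0 x=0
t2.Δ2 p=0 z=1 clk=1 n0=0 q=1 u=0 v=0 y=0 r=0 x=1
t2.Δ3 p=0 z=0 clk=1 n0=0 q=0 u=0 v=0 y=0 r=0 x=1
t2.Δ4 p=0 z=0 clk=1 n0=1 q=0 u=0 v=0 y=0 r=0 x=1
t2.Δ5 p=0 z=0 clk=1 n0=1 q=0 u=0 v=0 y=1 r=0 x=1
t2.Δ6 p=0 z=1 clk=1 n0=1 q=0 u=0 v=0 y=1 r=1 x=1
t3.Δ0 p=0 z=1 clk=1 n0=1 q=0 u=0 v=0 y=1 r=1 x=1
t3.Δ1 p=0 z=1 clk=0 n0=1 q=0 u=0 v=0 y=1 r=1 x=1
t4.Δ0 p=0 z=1 clk=0 n0=1 q=0 u=0 v=0 y=1 r=1 x=1
t4.Δ1 p=0 z=1 clk=1 n0=1 q=0 u=0 v=0 y=1 r=1 x=1
t4.Δ2 p=0 z=1 clk=1 n0=1 q=0 u=1 v=1 y=1 r=1 x=0
t4.Δ3 p=0 z=1 clk=1 n0=1 q=0 u=1 v=1 y=0 r=1 x=0
t5.Δ0 p=0 z=1 clk=1 n0=1 q=0 u=1 v=1 y=0 r=1 x=0
t5.Δ1 p=0 z=1 clk=0 n0=1 q=0 u=1 v=1 y=0 r=1 x=0
t6.Δ0 p=0 z=1 clk=0 n0=1 q=0 u=1 v=1 y=0 r=1 x=0
t6.Δ1 p=0 z=1 clk=1 n0=1 q=0 u=1 v=1 y=0 r=1 x=0
t6.Δ2 p=0 z=1 clk=1 n0=1 q=0 u=0 v=1 y=0 r=1 x=1
t6.Δ3 p=0 z=1 clk=1 n0=1 q=1 u=0 v=1 y=1 r=0 x=1
t6.Δ4 p=0 z=1 clk=1 n0=0 q=1 u=0 v=1 y=1 r=1 x=1
t6.Δ5 p=0 z=1 clk=1 n0=0 q=1 u=0 v=1 y=0 r=1 x=1
t6.Δ6 p=0 z=1 clk=1 n0=0 q=1 u=0 v=1 y=0 r=0 x=1
t7.Δ0 p=0 z=1 clk=1 n0=0 q=1 u=0 v=1 y=0 r=0 x=1
t7.Δ1 p=0 z=1 clk=0 n0=0 q=1 u=0 v=1 y=0 r=0 x=1
t8.Δ0 p=0 z=1 clk=0 n0=0 q=1 u=0 v=1 y=0 r=0 x=1
t8.Δ1 p=0 z=1 clk=1 n0=0 q=1 u=0 v=1 y=0 r=0 x=1
t8.Δ2 p=0 z=1 clk=1 n0=0 q=1 u=0 v=0 y=0 r=0 x=1
t8.Δ3 p=0 z=0 clk=1 n0=0 q=0 u=0 v=0 y=0 r=0 x=1
t8.Δ4 p=0 z=0 clk=1 n0=1 q=0 u=0 v=0 y=0 r=0 x=1
t8.Δ5 p=0 z=0 clk=1 n0=1 q=0 u=0 v=0 y=1 r=0 x=1
t8.Δ6 p=0 z=1 clk=1 n0=1 q=0 u=0 v=0 y=1 r=1 x=1
t9.Δ0 p=0 z=1 clk=1 n0=1 q=0 u=0 v=0 y=1 r=1 x=1
t9.Δ1 p=0 z=1 clk=0 n0=1 q=0 u=0 v=0 y=1 r=1 x=1
t10.Δ0 p=0 z=1 clk=0 n0=1 q=0 u=0 v=0 y=1 r=1 x=1
t10.Δ1 p=0 z=1 clk=1 n0=1 q=0 u=0 v=0 y=1 r=1 x=1
t10.Δ2 p=0 z=1 clk=1 n0=1 q=0 u=1 v=1 y=1 r=1 x=0
t10.Δ3 p=0 z=1 clk=1 n0=1 q=0 u=1 v=1 y=0 r=1 x=0
t11.Δ0 p=0 z=1 clk=1 n0=1 q=0 u=1 v=1 y=0 r=1 x=0
t11.Δ1 p=0 z=1 clk=0 n0=1 q=0 u=1 v=1 y=0 r=1 x=0
t12.Δ0 p=0 z=1 clk=0 n0=1 q=0 u=1 v=1 y=0 r=1 x=0
t12.Δ1 p=0 z=1 clk=1 n0=1 q=0 u=1 v=1 y=0 r=1 x=0
t12.Δ2 p=0 z=1 clk=1 n0=1 q=0 u=0 v=1 y=0 r=1 x=1
t12.Δ3 p=0 z=1 clk=1 n0=1 q=1 u=0 v=1 y=1 r=0 x=1
t12.Δ4 p=0 z=1 clk=1 n0=0 q=1 u=0 v=1 y=1 r=1 x=1
t12.Δ5 p=0 z=1 clk=1 n0=0 q=1 u=0 v=1 y=0 r=1 x=1
t12.Δ6 p=0 z=1 clk=1 n0=0 q=1 u=0 v=1 y=0 r=0 x=1
t13.Δ0 p=0 z=1 clk=1 n0=0 q=1 u=0 v=1 y=0 r=0 x=1
t13.Δ1 p=0 z=1 clk=0 n0=0 q=1 u=0 v=1 y=0 r=0 x=1
t14.Δ0 p=0 z=1 clk=0 n0=0 q=1 u=0 v=1 y=0 r=0 x=1
t14.Δ1 p=0 z=1 clk=1 n0=0 q=1 u=0 v=1 y=0 r=0 x=1
t14.Δ2 p=0 z=1 clk=1 n0=0 q=1 u=0 v=0 y=0 r=0 x=1
t14.Δ3 p=0 z=0 clk=1 n0=0 q=0 u=0 v=0 y=0 r=0 x=1
t14.Δ4 p=0 z=0 clk=1 n0=1 q=0 u=0 v=0 y=0 r=0 x=1
t14.Δ5 p=0 z=0 clk=1 n0=1 q=0 u=0 v=0 y=1 r=0 x=1
t14.Δ6 p=0 z=1 clk=1 n0=1 q=0 u=0 v=0 y=1 r=1 x=1
t15.Δ0 p=0 z=1 clk=1 n0=1 q=0 u=0 v=0 y=1 r=1 x=1
t15.Δ1 p=0 z=1 clk=0 n0=1 q=0 u=0 v=0 y=1 r=1 x=1
t16.Δ0 p=0 z=1 clk=0 n0=1 q=0 u=0 v=0 y=1 r=1 x=1
t16.Δ1 p=0 z=1 clk=1 n0=1 q=0 u=0 v=0 y=1 r=1 x=1
t16.Δ2 p=0 z=1 clk=1 n0=1 q=0 u=1 v=1 y=1 r=1 x=0
t16.Δ3 p=0 z=1 clk=1 n0=1 q=0 u=1 v=1 y=0 r=1 x=0
t17.Δ0 p=0 z=1 clk=1 n0=1 q=0 u=1 v=1 y=0 r=1 x=0
t17.Δ1 p=0 z=1 clk=0 n0=1 q=0 u=1 v=1 y=0 r=1 x=0
t18.Δ0 p=0 z=1 clk=0 n0=1 q=0 u=1 v=1 y=0 r=1 x=0
t18.Δ1 p=0 z=1 clk=1 n0=1 q=0 u=1 v=1 y=0 r=1 x=0
t18.Δ2 p=0 z=1 clk=1 n0=1 q=0 u=0 v=1 y=0 r=1 x=1
t18.Δ3 p=0 z=1 clk=1 n0=1 q=1 u=0 v=1 y=1 r=0 x=1
t18.Δ4 p=0 z=1 clk=1 n0=0 q=1 u=0 v=1 y=1 r=1 x=1
t18.Δ5 p=0 z=1 clk=1 n0=0 q=1 u=0 v=1 y=0 r=1 x=1
t18.Δ6 p=0 z=1 clk=1 n0=0 q=1 u=0 v=1 y=0 r=0 x=1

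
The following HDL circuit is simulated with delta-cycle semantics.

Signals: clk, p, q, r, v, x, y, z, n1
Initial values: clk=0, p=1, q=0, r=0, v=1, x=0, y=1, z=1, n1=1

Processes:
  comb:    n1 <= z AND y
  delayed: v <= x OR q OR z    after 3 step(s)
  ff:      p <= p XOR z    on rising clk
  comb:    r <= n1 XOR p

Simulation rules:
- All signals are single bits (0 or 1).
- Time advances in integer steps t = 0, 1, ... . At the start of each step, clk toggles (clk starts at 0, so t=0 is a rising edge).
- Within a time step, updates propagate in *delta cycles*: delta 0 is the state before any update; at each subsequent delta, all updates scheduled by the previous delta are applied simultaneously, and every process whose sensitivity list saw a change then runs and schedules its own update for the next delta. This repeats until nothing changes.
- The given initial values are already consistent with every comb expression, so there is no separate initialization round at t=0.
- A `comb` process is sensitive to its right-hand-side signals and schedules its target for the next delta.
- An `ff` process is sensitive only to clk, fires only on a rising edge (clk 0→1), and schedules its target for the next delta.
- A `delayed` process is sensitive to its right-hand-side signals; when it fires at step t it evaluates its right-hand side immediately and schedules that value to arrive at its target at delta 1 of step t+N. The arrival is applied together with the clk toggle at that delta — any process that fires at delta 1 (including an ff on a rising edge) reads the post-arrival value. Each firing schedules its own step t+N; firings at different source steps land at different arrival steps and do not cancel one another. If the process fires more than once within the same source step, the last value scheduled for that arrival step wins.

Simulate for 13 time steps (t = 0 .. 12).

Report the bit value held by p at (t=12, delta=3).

0

t0.Δ0 q=0 r=0 y=1 v=1 z=1 p=1 n1=1 x=0 clk=0
t0.Δ1 q=0 r=0 y=1 v=1 z=1 p=1 n1=1 x=0 clk=1
t0.Δ2 q=0 r=0 y=1 v=1 z=1 p=0 n1=1 x=0 clk=1
t0.Δ3 q=0 r=1 y=1 v=1 z=1 p=0 n1=1 x=0 clk=1
t1.Δ0 q=0 r=1 y=1 v=1 z=1 p=0 n1=1 x=0 clk=1
t1.Δ1 q=0 r=1 y=1 v=1 z=1 p=0 n1=1 x=0 clk=0
t2.Δ0 q=0 r=1 y=1 v=1 z=1 p=0 n1=1 x=0 clk=0
t2.Δ1 q=0 r=1 y=1 v=1 z=1 p=0 n1=1 x=0 clk=1
t2.Δ2 q=0 r=1 y=1 v=1 z=1 p=1 n1=1 x=0 clk=1
t2.Δ3 q=0 r=0 y=1 v=1 z=1 p=1 n1=1 x=0 clk=1
t3.Δ0 q=0 r=0 y=1 v=1 z=1 p=1 n1=1 x=0 clk=1
t3.Δ1 q=0 r=0 y=1 v=1 z=1 p=1 n1=1 x=0 clk=0
t4.Δ0 q=0 r=0 y=1 v=1 z=1 p=1 n1=1 x=0 clk=0
t4.Δ1 q=0 r=0 y=1 v=1 z=1 p=1 n1=1 x=0 clk=1
t4.Δ2 q=0 r=0 y=1 v=1 z=1 p=0 n1=1 x=0 clk=1
t4.Δ3 q=0 r=1 y=1 v=1 z=1 p=0 n1=1 x=0 clk=1
t5.Δ0 q=0 r=1 y=1 v=1 z=1 p=0 n1=1 x=0 clk=1
t5.Δ1 q=0 r=1 y=1 v=1 z=1 p=0 n1=1 x=0 clk=0
t6.Δ0 q=0 r=1 y=1 v=1 z=1 p=0 n1=1 x=0 clk=0
t6.Δ1 q=0 r=1 y=1 v=1 z=1 p=0 n1=1 x=0 clk=1
t6.Δ2 q=0 r=1 y=1 v=1 z=1 p=1 n1=1 x=0 clk=1
t6.Δ3 q=0 r=0 y=1 v=1 z=1 p=1 n1=1 x=0 clk=1
t7.Δ0 q=0 r=0 y=1 v=1 z=1 p=1 n1=1 x=0 clk=1
t7.Δ1 q=0 r=0 y=1 v=1 z=1 p=1 n1=1 x=0 clk=0
t8.Δ0 q=0 r=0 y=1 v=1 z=1 p=1 n1=1 x=0 clk=0
t8.Δ1 q=0 r=0 y=1 v=1 z=1 p=1 n1=1 x=0 clk=1
t8.Δ2 q=0 r=0 y=1 v=1 z=1 p=0 n1=1 x=0 clk=1
t8.Δ3 q=0 r=1 y=1 v=1 z=1 p=0 n1=1 x=0 clk=1
t9.Δ0 q=0 r=1 y=1 v=1 z=1 p=0 n1=1 x=0 clk=1
t9.Δ1 q=0 r=1 y=1 v=1 z=1 p=0 n1=1 x=0 clk=0
t10.Δ0 q=0 r=1 y=1 v=1 z=1 p=0 n1=1 x=0 clk=0
t10.Δ1 q=0 r=1 y=1 v=1 z=1 p=0 n1=1 x=0 clk=1
t10.Δ2 q=0 r=1 y=1 v=1 z=1 p=1 n1=1 x=0 clk=1
t10.Δ3 q=0 r=0 y=1 v=1 z=1 p=1 n1=1 x=0 clk=1
t11.Δ0 q=0 r=0 y=1 v=1 z=1 p=1 n1=1 x=0 clk=1
t11.Δ1 q=0 r=0 y=1 v=1 z=1 p=1 n1=1 x=0 clk=0
t12.Δ0 q=0 r=0 y=1 v=1 z=1 p=1 n1=1 x=0 clk=0
t12.Δ1 q=0 r=0 y=1 v=1 z=1 p=1 n1=1 x=0 clk=1
t12.Δ2 q=0 r=0 y=1 v=1 z=1 p=0 n1=1 x=0 clk=1
t12.Δ3 q=0 r=1 y=1 v=1 z=1 p=0 n1=1 x=0 clk=1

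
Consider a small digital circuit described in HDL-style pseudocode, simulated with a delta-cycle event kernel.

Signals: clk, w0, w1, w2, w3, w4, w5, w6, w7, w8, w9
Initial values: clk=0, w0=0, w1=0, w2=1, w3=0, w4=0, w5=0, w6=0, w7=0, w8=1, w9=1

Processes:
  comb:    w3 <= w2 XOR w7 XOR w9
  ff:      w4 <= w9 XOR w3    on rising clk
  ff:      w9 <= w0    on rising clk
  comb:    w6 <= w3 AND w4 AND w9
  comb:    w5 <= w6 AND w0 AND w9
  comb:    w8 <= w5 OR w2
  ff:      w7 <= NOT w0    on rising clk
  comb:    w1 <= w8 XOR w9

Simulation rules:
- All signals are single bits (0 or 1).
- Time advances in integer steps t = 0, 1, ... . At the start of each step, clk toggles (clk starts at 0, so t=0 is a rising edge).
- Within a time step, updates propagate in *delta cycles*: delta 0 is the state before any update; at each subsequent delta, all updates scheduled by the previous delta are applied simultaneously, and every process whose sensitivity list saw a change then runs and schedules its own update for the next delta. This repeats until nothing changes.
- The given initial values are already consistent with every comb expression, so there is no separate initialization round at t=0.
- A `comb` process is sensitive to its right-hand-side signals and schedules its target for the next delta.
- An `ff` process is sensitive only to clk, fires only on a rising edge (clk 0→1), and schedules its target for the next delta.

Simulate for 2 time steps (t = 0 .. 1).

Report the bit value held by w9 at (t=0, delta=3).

t0.Δ0 w3=0 w1=0 w4=0 w9=1 w2=1 clk=0 w5=0 w8=1 w0=0 w6=0 w7=0
t0.Δ1 w3=0 w1=0 w4=0 w9=1 w2=1 clk=1 w5=0 w8=1 w0=0 w6=0 w7=0
t0.Δ2 w3=0 w1=0 w4=1 w9=0 w2=1 clk=1 w5=0 w8=1 w0=0 w6=0 w7=1
t0.Δ3 w3=0 w1=1 w4=1 w9=0 w2=1 clk=1 w5=0 w8=1 w0=0 w6=0 w7=1
t1.Δ0 w3=0 w1=1 w4=1 w9=0 w2=1 clk=1 w5=0 w8=1 w0=0 w6=0 w7=1
t1.Δ1 w3=0 w1=1 w4=1 w9=0 w2=1 clk=0 w5=0 w8=1 w0=0 w6=0 w7=1

0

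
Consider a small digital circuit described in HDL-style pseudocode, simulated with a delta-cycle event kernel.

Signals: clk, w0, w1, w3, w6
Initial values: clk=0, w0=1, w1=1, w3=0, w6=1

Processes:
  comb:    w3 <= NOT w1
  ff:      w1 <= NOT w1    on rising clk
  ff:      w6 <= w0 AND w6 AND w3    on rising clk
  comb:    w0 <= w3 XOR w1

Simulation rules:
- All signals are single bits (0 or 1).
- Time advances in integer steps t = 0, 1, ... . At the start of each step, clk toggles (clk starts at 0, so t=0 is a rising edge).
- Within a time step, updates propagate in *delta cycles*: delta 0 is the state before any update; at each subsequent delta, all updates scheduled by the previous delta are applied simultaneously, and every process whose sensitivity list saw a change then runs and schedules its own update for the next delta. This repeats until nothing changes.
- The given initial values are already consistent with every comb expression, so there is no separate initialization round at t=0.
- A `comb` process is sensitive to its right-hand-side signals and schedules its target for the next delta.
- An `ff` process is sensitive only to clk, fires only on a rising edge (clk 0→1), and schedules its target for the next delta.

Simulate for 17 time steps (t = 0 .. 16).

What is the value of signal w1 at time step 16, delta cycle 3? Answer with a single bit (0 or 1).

t=0 Δ0: w1=1 clk=0 w3=0 w6=1 w0=1
  Δ1: clk:0→1
  Δ2: w1:1→0, w6:1→0
  Δ3: w3:0→1, w0:1→0
  Δ4: w0:0→1
  (4Δ to stable)
t=1 Δ0: w1=0 clk=1 w3=1 w6=0 w0=1
  Δ1: clk:1→0
  (1Δ to stable)
t=2 Δ0: w1=0 clk=0 w3=1 w6=0 w0=1
  Δ1: clk:0→1
  Δ2: w1:0→1
  Δ3: w3:1→0, w0:1→0
  Δ4: w0:0→1
  (4Δ to stable)
t=3 Δ0: w1=1 clk=1 w3=0 w6=0 w0=1
  Δ1: clk:1→0
  (1Δ to stable)
t=4 Δ0: w1=1 clk=0 w3=0 w6=0 w0=1
  Δ1: clk:0→1
  Δ2: w1:1→0
  Δ3: w3:0→1, w0:1→0
  Δ4: w0:0→1
  (4Δ to stable)
t=5 Δ0: w1=0 clk=1 w3=1 w6=0 w0=1
  Δ1: clk:1→0
  (1Δ to stable)
t=6 Δ0: w1=0 clk=0 w3=1 w6=0 w0=1
  Δ1: clk:0→1
  Δ2: w1:0→1
  Δ3: w3:1→0, w0:1→0
  Δ4: w0:0→1
  (4Δ to stable)
t=7 Δ0: w1=1 clk=1 w3=0 w6=0 w0=1
  Δ1: clk:1→0
  (1Δ to stable)
t=8 Δ0: w1=1 clk=0 w3=0 w6=0 w0=1
  Δ1: clk:0→1
  Δ2: w1:1→0
  Δ3: w3:0→1, w0:1→0
  Δ4: w0:0→1
  (4Δ to stable)
t=9 Δ0: w1=0 clk=1 w3=1 w6=0 w0=1
  Δ1: clk:1→0
  (1Δ to stable)
t=10 Δ0: w1=0 clk=0 w3=1 w6=0 w0=1
  Δ1: clk:0→1
  Δ2: w1:0→1
  Δ3: w3:1→0, w0:1→0
  Δ4: w0:0→1
  (4Δ to stable)
t=11 Δ0: w1=1 clk=1 w3=0 w6=0 w0=1
  Δ1: clk:1→0
  (1Δ to stable)
t=12 Δ0: w1=1 clk=0 w3=0 w6=0 w0=1
  Δ1: clk:0→1
  Δ2: w1:1→0
  Δ3: w3:0→1, w0:1→0
  Δ4: w0:0→1
  (4Δ to stable)
t=13 Δ0: w1=0 clk=1 w3=1 w6=0 w0=1
  Δ1: clk:1→0
  (1Δ to stable)
t=14 Δ0: w1=0 clk=0 w3=1 w6=0 w0=1
  Δ1: clk:0→1
  Δ2: w1:0→1
  Δ3: w3:1→0, w0:1→0
  Δ4: w0:0→1
  (4Δ to stable)
t=15 Δ0: w1=1 clk=1 w3=0 w6=0 w0=1
  Δ1: clk:1→0
  (1Δ to stable)
t=16 Δ0: w1=1 clk=0 w3=0 w6=0 w0=1
  Δ1: clk:0→1
  Δ2: w1:1→0
  Δ3: w3:0→1, w0:1→0
  Δ4: w0:0→1
  (4Δ to stable)

0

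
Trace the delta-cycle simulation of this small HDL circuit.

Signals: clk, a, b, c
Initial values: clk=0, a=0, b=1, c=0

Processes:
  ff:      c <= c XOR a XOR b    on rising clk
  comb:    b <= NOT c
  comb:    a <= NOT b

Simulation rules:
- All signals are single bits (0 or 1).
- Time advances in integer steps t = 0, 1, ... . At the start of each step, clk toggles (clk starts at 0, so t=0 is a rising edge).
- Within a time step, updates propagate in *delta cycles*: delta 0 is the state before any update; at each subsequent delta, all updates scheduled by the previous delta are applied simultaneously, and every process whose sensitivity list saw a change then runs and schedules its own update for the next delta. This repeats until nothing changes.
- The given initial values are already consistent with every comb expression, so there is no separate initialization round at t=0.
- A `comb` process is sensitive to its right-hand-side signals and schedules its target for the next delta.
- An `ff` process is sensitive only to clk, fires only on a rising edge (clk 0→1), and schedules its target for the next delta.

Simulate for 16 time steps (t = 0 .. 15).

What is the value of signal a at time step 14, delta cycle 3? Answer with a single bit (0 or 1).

t=0 Δ0: a=0 clk=0 c=0 b=1
  Δ1: clk:0→1
  Δ2: c:0→1
  Δ3: b:1→0
  Δ4: a:0→1
  (4Δ to stable)
t=1 Δ0: a=1 clk=1 c=1 b=0
  Δ1: clk:1→0
  (1Δ to stable)
t=2 Δ0: a=1 clk=0 c=1 b=0
  Δ1: clk:0→1
  Δ2: c:1→0
  Δ3: b:0→1
  Δ4: a:1→0
  (4Δ to stable)
t=3 Δ0: a=0 clk=1 c=0 b=1
  Δ1: clk:1→0
  (1Δ to stable)
t=4 Δ0: a=0 clk=0 c=0 b=1
  Δ1: clk:0→1
  Δ2: c:0→1
  Δ3: b:1→0
  Δ4: a:0→1
  (4Δ to stable)
t=5 Δ0: a=1 clk=1 c=1 b=0
  Δ1: clk:1→0
  (1Δ to stable)
t=6 Δ0: a=1 clk=0 c=1 b=0
  Δ1: clk:0→1
  Δ2: c:1→0
  Δ3: b:0→1
  Δ4: a:1→0
  (4Δ to stable)
t=7 Δ0: a=0 clk=1 c=0 b=1
  Δ1: clk:1→0
  (1Δ to stable)
t=8 Δ0: a=0 clk=0 c=0 b=1
  Δ1: clk:0→1
  Δ2: c:0→1
  Δ3: b:1→0
  Δ4: a:0→1
  (4Δ to stable)
t=9 Δ0: a=1 clk=1 c=1 b=0
  Δ1: clk:1→0
  (1Δ to stable)
t=10 Δ0: a=1 clk=0 c=1 b=0
  Δ1: clk:0→1
  Δ2: c:1→0
  Δ3: b:0→1
  Δ4: a:1→0
  (4Δ to stable)
t=11 Δ0: a=0 clk=1 c=0 b=1
  Δ1: clk:1→0
  (1Δ to stable)
t=12 Δ0: a=0 clk=0 c=0 b=1
  Δ1: clk:0→1
  Δ2: c:0→1
  Δ3: b:1→0
  Δ4: a:0→1
  (4Δ to stable)
t=13 Δ0: a=1 clk=1 c=1 b=0
  Δ1: clk:1→0
  (1Δ to stable)
t=14 Δ0: a=1 clk=0 c=1 b=0
  Δ1: clk:0→1
  Δ2: c:1→0
  Δ3: b:0→1
  Δ4: a:1→0
  (4Δ to stable)
t=15 Δ0: a=0 clk=1 c=0 b=1
  Δ1: clk:1→0
  (1Δ to stable)

1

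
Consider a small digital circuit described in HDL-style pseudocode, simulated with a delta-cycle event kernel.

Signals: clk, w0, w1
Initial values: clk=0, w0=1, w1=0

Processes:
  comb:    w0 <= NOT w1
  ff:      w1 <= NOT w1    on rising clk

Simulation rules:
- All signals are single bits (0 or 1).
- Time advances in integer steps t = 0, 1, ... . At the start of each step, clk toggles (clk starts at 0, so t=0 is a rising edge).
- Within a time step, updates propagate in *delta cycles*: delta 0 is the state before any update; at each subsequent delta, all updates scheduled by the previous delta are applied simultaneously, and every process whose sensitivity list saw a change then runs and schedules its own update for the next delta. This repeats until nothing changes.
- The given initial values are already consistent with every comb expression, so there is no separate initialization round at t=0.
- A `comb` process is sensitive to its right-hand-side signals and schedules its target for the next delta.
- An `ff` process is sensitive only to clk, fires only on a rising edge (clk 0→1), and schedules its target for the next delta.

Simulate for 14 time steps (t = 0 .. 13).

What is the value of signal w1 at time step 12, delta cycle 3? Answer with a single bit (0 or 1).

1

t=0 Δ0: clk=0 w1=0 w0=1
  Δ1: clk:0→1
  Δ2: w1:0→1
  Δ3: w0:1→0
  (3Δ to stable)
t=1 Δ0: clk=1 w1=1 w0=0
  Δ1: clk:1→0
  (1Δ to stable)
t=2 Δ0: clk=0 w1=1 w0=0
  Δ1: clk:0→1
  Δ2: w1:1→0
  Δ3: w0:0→1
  (3Δ to stable)
t=3 Δ0: clk=1 w1=0 w0=1
  Δ1: clk:1→0
  (1Δ to stable)
t=4 Δ0: clk=0 w1=0 w0=1
  Δ1: clk:0→1
  Δ2: w1:0→1
  Δ3: w0:1→0
  (3Δ to stable)
t=5 Δ0: clk=1 w1=1 w0=0
  Δ1: clk:1→0
  (1Δ to stable)
t=6 Δ0: clk=0 w1=1 w0=0
  Δ1: clk:0→1
  Δ2: w1:1→0
  Δ3: w0:0→1
  (3Δ to stable)
t=7 Δ0: clk=1 w1=0 w0=1
  Δ1: clk:1→0
  (1Δ to stable)
t=8 Δ0: clk=0 w1=0 w0=1
  Δ1: clk:0→1
  Δ2: w1:0→1
  Δ3: w0:1→0
  (3Δ to stable)
t=9 Δ0: clk=1 w1=1 w0=0
  Δ1: clk:1→0
  (1Δ to stable)
t=10 Δ0: clk=0 w1=1 w0=0
  Δ1: clk:0→1
  Δ2: w1:1→0
  Δ3: w0:0→1
  (3Δ to stable)
t=11 Δ0: clk=1 w1=0 w0=1
  Δ1: clk:1→0
  (1Δ to stable)
t=12 Δ0: clk=0 w1=0 w0=1
  Δ1: clk:0→1
  Δ2: w1:0→1
  Δ3: w0:1→0
  (3Δ to stable)
t=13 Δ0: clk=1 w1=1 w0=0
  Δ1: clk:1→0
  (1Δ to stable)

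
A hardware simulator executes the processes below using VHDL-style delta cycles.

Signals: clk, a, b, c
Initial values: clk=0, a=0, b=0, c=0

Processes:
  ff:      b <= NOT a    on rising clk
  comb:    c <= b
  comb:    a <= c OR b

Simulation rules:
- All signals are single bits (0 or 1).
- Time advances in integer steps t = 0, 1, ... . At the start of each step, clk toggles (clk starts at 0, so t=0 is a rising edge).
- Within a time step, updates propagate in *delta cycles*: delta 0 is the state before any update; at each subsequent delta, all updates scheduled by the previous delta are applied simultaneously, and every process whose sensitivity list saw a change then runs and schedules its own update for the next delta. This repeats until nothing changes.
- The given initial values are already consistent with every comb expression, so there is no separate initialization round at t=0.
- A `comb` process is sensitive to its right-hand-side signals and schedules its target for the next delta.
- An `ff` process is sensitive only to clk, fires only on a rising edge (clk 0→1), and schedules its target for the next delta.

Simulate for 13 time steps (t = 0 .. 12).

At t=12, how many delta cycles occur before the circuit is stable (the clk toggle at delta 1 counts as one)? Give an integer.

[bits: a,clk,c,b]
t=0: Δ0=0000 Δ1=0100 Δ2=0101 Δ3=1111 | 3Δ
t=1: Δ0=1111 Δ1=1011 | 1Δ
t=2: Δ0=1011 Δ1=1111 Δ2=1110 Δ3=1100 Δ4=0100 | 4Δ
t=3: Δ0=0100 Δ1=0000 | 1Δ
t=4: Δ0=0000 Δ1=0100 Δ2=0101 Δ3=1111 | 3Δ
t=5: Δ0=1111 Δ1=1011 | 1Δ
t=6: Δ0=1011 Δ1=1111 Δ2=1110 Δ3=1100 Δ4=0100 | 4Δ
t=7: Δ0=0100 Δ1=0000 | 1Δ
t=8: Δ0=0000 Δ1=0100 Δ2=0101 Δ3=1111 | 3Δ
t=9: Δ0=1111 Δ1=1011 | 1Δ
t=10: Δ0=1011 Δ1=1111 Δ2=1110 Δ3=1100 Δ4=0100 | 4Δ
t=11: Δ0=0100 Δ1=0000 | 1Δ
t=12: Δ0=0000 Δ1=0100 Δ2=0101 Δ3=1111 | 3Δ

3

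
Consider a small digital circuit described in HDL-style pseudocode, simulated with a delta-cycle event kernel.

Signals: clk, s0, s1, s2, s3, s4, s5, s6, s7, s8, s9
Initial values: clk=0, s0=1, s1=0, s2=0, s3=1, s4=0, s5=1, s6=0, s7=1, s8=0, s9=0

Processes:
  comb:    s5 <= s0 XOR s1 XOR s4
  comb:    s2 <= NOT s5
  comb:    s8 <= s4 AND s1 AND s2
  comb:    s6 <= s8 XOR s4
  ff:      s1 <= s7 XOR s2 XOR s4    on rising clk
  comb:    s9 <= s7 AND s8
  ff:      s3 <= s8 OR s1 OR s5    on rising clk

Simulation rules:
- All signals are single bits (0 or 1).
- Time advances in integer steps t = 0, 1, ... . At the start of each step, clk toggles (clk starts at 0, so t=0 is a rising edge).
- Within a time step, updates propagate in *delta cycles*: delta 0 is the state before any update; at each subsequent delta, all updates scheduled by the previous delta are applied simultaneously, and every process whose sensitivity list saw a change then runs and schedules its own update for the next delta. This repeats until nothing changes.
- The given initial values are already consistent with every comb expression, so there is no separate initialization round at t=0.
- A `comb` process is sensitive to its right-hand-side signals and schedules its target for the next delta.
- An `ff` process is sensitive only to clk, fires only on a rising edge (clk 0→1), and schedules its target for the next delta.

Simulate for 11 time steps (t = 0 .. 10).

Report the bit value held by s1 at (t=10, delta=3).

[bits: s1,s2,s9,clk,s8,s5,s6,s0,s3,s7,s4]
t=0: Δ0=00000101110 Δ1=00010101110 Δ2=10010101110 Δ3=10010001110 Δ4=11010001110 | 4Δ
t=1: Δ0=11010001110 Δ1=11000001110 | 1Δ
t=2: Δ0=11000001110 Δ1=11010001110 Δ2=01010001110 Δ3=01010101110 Δ4=00010101110 | 4Δ
t=3: Δ0=00010101110 Δ1=00000101110 | 1Δ
t=4: Δ0=00000101110 Δ1=00010101110 Δ2=10010101110 Δ3=10010001110 Δ4=11010001110 | 4Δ
t=5: Δ0=11010001110 Δ1=11000001110 | 1Δ
t=6: Δ0=11000001110 Δ1=11010001110 Δ2=01010001110 Δ3=01010101110 Δ4=00010101110 | 4Δ
t=7: Δ0=00010101110 Δ1=00000101110 | 1Δ
t=8: Δ0=00000101110 Δ1=00010101110 Δ2=10010101110 Δ3=10010001110 Δ4=11010001110 | 4Δ
t=9: Δ0=11010001110 Δ1=11000001110 | 1Δ
t=10: Δ0=11000001110 Δ1=11010001110 Δ2=01010001110 Δ3=01010101110 Δ4=00010101110 | 4Δ

0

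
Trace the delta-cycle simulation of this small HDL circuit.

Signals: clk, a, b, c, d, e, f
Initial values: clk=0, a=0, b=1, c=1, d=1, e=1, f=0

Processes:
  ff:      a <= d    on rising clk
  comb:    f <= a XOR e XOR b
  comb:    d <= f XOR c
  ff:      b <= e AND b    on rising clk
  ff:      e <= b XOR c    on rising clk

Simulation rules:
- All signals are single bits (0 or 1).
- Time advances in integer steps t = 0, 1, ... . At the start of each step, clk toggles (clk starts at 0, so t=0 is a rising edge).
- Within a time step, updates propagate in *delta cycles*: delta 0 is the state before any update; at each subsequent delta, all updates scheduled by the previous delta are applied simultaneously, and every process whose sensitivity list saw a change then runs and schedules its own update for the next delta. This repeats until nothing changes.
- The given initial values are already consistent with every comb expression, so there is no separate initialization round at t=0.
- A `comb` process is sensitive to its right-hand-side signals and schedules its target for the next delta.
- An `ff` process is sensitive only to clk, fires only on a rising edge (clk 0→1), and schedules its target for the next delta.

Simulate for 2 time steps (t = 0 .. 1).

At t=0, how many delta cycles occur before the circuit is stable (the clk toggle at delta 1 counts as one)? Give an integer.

2

t=0 Δ0: clk=0 b=1 c=1 f=0 d=1 a=0 e=1
  Δ1: clk:0→1
  Δ2: a:0→1, e:1→0
  (2Δ to stable)
t=1 Δ0: clk=1 b=1 c=1 f=0 d=1 a=1 e=0
  Δ1: clk:1→0
  (1Δ to stable)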